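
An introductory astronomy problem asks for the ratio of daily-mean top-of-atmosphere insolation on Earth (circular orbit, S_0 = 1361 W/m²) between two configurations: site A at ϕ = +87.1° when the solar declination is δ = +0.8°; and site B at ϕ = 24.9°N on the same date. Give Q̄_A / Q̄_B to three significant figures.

— Configuration A (ϕ=+87.1°):
cos h₀ = −tan(+87.1°) tan(+0.800°) = -0.2756, h₀ = 1.8501 rad.
Bracket: h₀ sin ϕ sin δ + cos ϕ cos δ sin h₀ = 1.8501×0.99872×0.01396 + 0.05059×0.99990×0.96126 = 0.025794 + 0.048625 = 0.074419.
Q̄ = (S_0/π) × [bracket] = (1361/π) × 0.074419 = 32.240 W/m².
— Configuration B (ϕ=+24.9°):
cos h₀ = −tan(+24.9°) tan(+0.800°) = -0.0065, h₀ = 1.5773 rad.
Bracket: h₀ sin ϕ sin δ + cos ϕ cos δ sin h₀ = 1.5773×0.42104×0.01396 + 0.90704×0.99990×0.99998 = 0.009271 + 0.906931 = 0.916202.
Q̄ = (S_0/π) × [bracket] = (1361/π) × 0.916202 = 396.92 W/m².
Ratio Q̄_A / Q̄_B = 32.240 / 396.92 = 0.08123.

Q̄_A / Q̄_B ≈ 0.0812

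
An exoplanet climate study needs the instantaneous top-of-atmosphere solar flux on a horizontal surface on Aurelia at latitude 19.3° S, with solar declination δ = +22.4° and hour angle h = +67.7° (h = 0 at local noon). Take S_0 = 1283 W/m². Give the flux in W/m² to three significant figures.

263 W/m²

cos θ_z = sin ϕ sin δ + cos ϕ cos δ cos h = -0.125949 + 0.331109 = 0.205160.
Flux = S_0 · cos θ_z = 1283 × 0.205160 = 263.2 W/m².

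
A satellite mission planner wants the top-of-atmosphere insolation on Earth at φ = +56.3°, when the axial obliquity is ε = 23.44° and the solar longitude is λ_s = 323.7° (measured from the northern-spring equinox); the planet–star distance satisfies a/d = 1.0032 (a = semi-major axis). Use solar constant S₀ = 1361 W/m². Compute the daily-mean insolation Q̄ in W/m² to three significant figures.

Q̄ ≈ 117 W/m²

Solar declination: sin δ = sin ε · sin λ_s = sin 23.44° × sin 323.7° = -0.23550, so δ = -13.621°.
cos H₀ = −tan(+56.3°) tan(-13.621°) = 0.3633, H₀ = 1.1990 rad.
Bracket: H₀ sin φ sin δ + cos φ cos δ sin H₀ = 1.1990×0.83195×-0.23550 + 0.55484×0.97188×0.93166 = -0.234913 + 0.502386 = 0.267473.
Inverse-square distance factor (a/d)² = 1.0032² = 1.006410.
Q̄ = (S₀/π) × 1.006410 × [bracket] = (1361/π) × 1.006410 × 0.267473 = 116.6 W/m².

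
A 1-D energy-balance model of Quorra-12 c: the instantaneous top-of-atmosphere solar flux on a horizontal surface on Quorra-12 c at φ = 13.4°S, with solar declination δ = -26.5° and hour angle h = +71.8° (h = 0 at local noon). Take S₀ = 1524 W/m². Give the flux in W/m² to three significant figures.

cos θ_z = sin φ sin δ + cos φ cos δ cos h = 0.103405 + 0.271910 = 0.375315.
Flux = S₀ · cos θ_z = 1524 × 0.375315 = 572.0 W/m².

572 W/m²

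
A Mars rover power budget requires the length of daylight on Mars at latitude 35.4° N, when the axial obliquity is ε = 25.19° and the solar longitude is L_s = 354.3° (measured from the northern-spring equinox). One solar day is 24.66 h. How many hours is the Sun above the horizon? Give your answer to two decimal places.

12.09 h

Solar declination: sin δ = sin ε · sin L_s = sin 25.19° × sin 354.3° = -0.04227, so δ = -2.423°.
cos h₀ = −tan ϕ · tan δ = −tan(+35.4°) × tan(-2.423°) = 0.0301, so h₀ = 1.5407 rad = 88.28°.
Daylight = 2h₀/(2π) × 24.66 h = (1.5407/π) × 24.66 = 12.09 h.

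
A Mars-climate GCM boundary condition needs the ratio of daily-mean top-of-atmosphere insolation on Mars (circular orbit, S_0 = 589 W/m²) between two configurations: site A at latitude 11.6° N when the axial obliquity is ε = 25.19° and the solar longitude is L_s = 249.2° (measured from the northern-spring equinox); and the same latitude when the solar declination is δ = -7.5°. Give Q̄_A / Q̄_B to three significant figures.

Q̄_A / Q̄_B ≈ 0.835

— Configuration A (ϕ=+11.6°):
Solar declination: sin δ = sin ε · sin L_s = sin 25.19° × sin 249.2° = -0.39788, so δ = -23.446°.
cos h₀ = −tan(+11.6°) tan(-23.446°) = 0.0890, h₀ = 1.4817 rad.
Bracket: h₀ sin ϕ sin δ + cos ϕ cos δ sin h₀ = 1.4817×0.20108×-0.39788 + 0.97958×0.91744×0.99603 = -0.118544 + 0.895138 = 0.776594.
Q̄ = (S_0/π) × [bracket] = (589/π) × 0.776594 = 145.60 W/m².
— Configuration B (ϕ=+11.6°):
cos h₀ = −tan(+11.6°) tan(-7.500°) = 0.0270, h₀ = 1.5438 rad.
Bracket: h₀ sin ϕ sin δ + cos ϕ cos δ sin h₀ = 1.5438×0.20108×-0.13053 + 0.97958×0.99144×0.99963 = -0.040520 + 0.970835 = 0.930315.
Q̄ = (S_0/π) × [bracket] = (589/π) × 0.930315 = 174.42 W/m².
Ratio Q̄_A / Q̄_B = 145.60 / 174.42 = 0.8348.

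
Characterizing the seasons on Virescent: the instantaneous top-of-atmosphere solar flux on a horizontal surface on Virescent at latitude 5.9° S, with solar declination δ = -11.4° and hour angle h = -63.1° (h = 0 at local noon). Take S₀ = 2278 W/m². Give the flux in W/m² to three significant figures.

cos θ_z = sin φ sin δ + cos φ cos δ cos h = 0.020318 + 0.441159 = 0.461477.
Flux = S₀ · cos θ_z = 2278 × 0.461477 = 1051 W/m².

1.05e+03 W/m²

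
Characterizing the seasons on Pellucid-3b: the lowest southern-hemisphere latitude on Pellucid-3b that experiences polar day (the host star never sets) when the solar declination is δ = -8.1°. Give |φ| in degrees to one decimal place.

Polar day requires cos H₀ = −tan φ tan δ ≤ −1, i.e. tan φ tan δ ≥ 1.
The boundary is |tan φ| · |tan δ| = 1, so |φ| = 90° − |δ| = 90° − 8.1° = 81.9° in the southern hemisphere.

|φ| = 81.9°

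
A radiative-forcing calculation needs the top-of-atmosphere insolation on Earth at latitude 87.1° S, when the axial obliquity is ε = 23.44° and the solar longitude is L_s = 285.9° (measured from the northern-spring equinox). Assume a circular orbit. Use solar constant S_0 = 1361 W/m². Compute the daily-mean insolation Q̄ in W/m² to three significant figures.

Q̄ ≈ 520 W/m²

Solar declination: sin δ = sin ε · sin L_s = sin 23.44° × sin 285.9° = -0.38257, so δ = -22.493°.
cos h₀ = −tan(-87.1°) tan(-22.493°) = -8.1738 ≤ −1 ⇒ polar day, h₀ = π.
Bracket: h₀ sin ϕ sin δ + cos ϕ cos δ sin h₀ = 3.1416×-0.99872×-0.38257 + 0.05059×0.92393×0.00000 = 1.200344 + 0.000000 = 1.200344.
Q̄ = (S_0/π) × [bracket] = (1361/π) × 1.200344 = 520.0 W/m².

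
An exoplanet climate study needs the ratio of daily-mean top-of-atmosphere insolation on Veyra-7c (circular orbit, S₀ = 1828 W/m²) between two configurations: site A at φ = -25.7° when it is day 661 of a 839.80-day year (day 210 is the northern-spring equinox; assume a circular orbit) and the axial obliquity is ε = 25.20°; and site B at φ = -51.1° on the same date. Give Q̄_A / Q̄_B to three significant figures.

— Configuration A (φ=-25.7°):
Solar longitude: λ_s = 360° × (661 − 210)/839.80 = 193.332°.
sin δ = sin 25.20° × sin 193.332° = -0.09818, so δ = -5.634°.
cos H₀ = −tan(-25.7°) tan(-5.634°) = -0.0475, H₀ = 1.6183 rad.
Bracket: H₀ sin φ sin δ + cos φ cos δ sin H₀ = 1.6183×-0.43366×-0.09818 + 0.90108×0.99517×0.99887 = 0.068902 + 0.895714 = 0.964616.
Q̄ = (S₀/π) × [bracket] = (1828/π) × 0.964616 = 561.28 W/m².
— Configuration B (φ=-51.1°):
cos H₀ = −tan(-51.1°) tan(-5.634°) = -0.1223, H₀ = 1.6934 rad.
Bracket: H₀ sin φ sin δ + cos φ cos δ sin H₀ = 1.6934×-0.77824×-0.09818 + 0.62796×0.99517×0.99250 = 0.129389 + 0.620240 = 0.749629.
Q̄ = (S₀/π) × [bracket] = (1828/π) × 0.749629 = 436.19 W/m².
Ratio Q̄_A / Q̄_B = 561.28 / 436.19 = 1.287.

Q̄_A / Q̄_B ≈ 1.29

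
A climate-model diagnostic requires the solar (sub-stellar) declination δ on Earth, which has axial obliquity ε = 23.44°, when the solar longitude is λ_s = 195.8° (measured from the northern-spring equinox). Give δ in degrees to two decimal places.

δ = -6.22°

sin δ = sin ε · sin λ_s = sin 23.44° × sin 195.8° = -0.108310.
δ = arcsin(-0.108310) = -6.22°.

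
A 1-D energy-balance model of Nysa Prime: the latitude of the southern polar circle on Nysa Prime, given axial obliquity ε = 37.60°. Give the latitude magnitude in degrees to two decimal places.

The polar circle is the lowest latitude that experiences at least one full rotation of continuous darkness at the northern-summer solstice; it lies at |φ| = 90° − ε = 90° − 37.60° = 52.40°.

52.40°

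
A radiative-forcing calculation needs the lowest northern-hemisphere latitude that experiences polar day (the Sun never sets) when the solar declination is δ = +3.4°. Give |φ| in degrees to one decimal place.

|φ| = 86.6°

Polar day requires cos H₀ = −tan φ tan δ ≤ −1, i.e. tan φ tan δ ≥ 1.
The boundary is |tan φ| · |tan δ| = 1, so |φ| = 90° − |δ| = 90° − 3.4° = 86.6° in the northern hemisphere.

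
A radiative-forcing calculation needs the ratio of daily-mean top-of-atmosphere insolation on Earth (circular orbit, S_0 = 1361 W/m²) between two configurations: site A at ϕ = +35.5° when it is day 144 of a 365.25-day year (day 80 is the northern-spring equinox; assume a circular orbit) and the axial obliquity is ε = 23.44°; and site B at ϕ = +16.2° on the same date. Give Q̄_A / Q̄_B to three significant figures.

Q̄_A / Q̄_B ≈ 1.05

— Configuration A (ϕ=+35.5°):
Solar longitude: L_s = 360° × (144 − 80)/365.25 = 63.080°.
sin δ = sin 23.44° × sin 63.080° = 0.35468, so δ = +20.774°.
cos h₀ = −tan(+35.5°) tan(+20.774°) = -0.2706, h₀ = 1.8448 rad.
Bracket: h₀ sin ϕ sin δ + cos ϕ cos δ sin h₀ = 1.8448×0.58070×0.35468 + 0.81412×0.93499×0.96270 = 0.379960 + 0.732802 = 1.112762.
Q̄ = (S_0/π) × [bracket] = (1361/π) × 1.112762 = 482.07 W/m².
— Configuration B (ϕ=+16.2°):
cos h₀ = −tan(+16.2°) tan(+20.774°) = -0.1102, h₀ = 1.6812 rad.
Bracket: h₀ sin ϕ sin δ + cos ϕ cos δ sin h₀ = 1.6812×0.27899×0.35468 + 0.96029×0.93499×0.99391 = 0.166358 + 0.892394 = 1.058752.
Q̄ = (S_0/π) × [bracket] = (1361/π) × 1.058752 = 458.67 W/m².
Ratio Q̄_A / Q̄_B = 482.07 / 458.67 = 1.051.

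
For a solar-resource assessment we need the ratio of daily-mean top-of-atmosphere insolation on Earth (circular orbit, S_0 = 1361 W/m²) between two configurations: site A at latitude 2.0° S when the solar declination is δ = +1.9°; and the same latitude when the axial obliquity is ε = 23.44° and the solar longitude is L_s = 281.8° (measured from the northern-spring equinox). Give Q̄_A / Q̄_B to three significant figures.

Q̄_A / Q̄_B ≈ 1.06

— Configuration A (ϕ=-2.0°):
cos h₀ = −tan(-2.0°) tan(+1.900°) = 0.0012, h₀ = 1.5696 rad.
Bracket: h₀ sin ϕ sin δ + cos ϕ cos δ sin h₀ = 1.5696×-0.03490×0.03316 + 0.99939×0.99945×1.00000 = -0.001816 + 0.998840 = 0.997024.
Q̄ = (S_0/π) × [bracket] = (1361/π) × 0.997024 = 431.93 W/m².
— Configuration B (ϕ=-2.0°):
Solar declination: sin δ = sin ε · sin L_s = sin 23.44° × sin 281.8° = -0.38938, so δ = -22.916°.
cos h₀ = −tan(-2.0°) tan(-22.916°) = -0.0148, h₀ = 1.5856 rad.
Bracket: h₀ sin ϕ sin δ + cos ϕ cos δ sin h₀ = 1.5856×-0.03490×-0.38938 + 0.99939×0.92108×0.99989 = 0.021547 + 0.920417 = 0.941964.
Q̄ = (S_0/π) × [bracket] = (1361/π) × 0.941964 = 408.08 W/m².
Ratio Q̄_A / Q̄_B = 431.93 / 408.08 = 1.058.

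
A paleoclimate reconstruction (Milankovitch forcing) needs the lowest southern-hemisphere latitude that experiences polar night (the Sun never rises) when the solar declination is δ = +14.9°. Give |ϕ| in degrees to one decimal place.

Polar night requires cos h₀ = −tan ϕ tan δ ≥ 1, i.e. tan ϕ tan δ ≤ −1.
The boundary is |tan ϕ| · |tan δ| = 1, so |ϕ| = 90° − |δ| = 90° − 14.9° = 75.1° in the southern hemisphere.

|ϕ| = 75.1°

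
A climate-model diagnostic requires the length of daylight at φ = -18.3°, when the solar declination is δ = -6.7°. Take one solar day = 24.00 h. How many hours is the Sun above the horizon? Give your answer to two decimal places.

cos H₀ = −tan φ · tan δ = −tan(-18.3°) × tan(-6.700°) = -0.0389, so H₀ = 1.6097 rad = 92.23°.
Daylight = 2H₀/(2π) × 24.00 h = (1.6097/π) × 24.00 = 12.30 h.

12.30 h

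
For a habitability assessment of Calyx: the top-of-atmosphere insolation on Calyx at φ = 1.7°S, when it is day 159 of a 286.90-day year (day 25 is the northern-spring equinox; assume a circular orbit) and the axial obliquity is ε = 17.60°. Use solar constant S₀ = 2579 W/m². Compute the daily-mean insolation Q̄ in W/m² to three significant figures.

Solar longitude: λ_s = 360° × (159 − 25)/286.90 = 168.142°.
sin δ = sin 17.60° × sin 168.142° = 0.06213, so δ = +3.562°.
cos H₀ = −tan(-1.7°) tan(+3.562°) = 0.0018, H₀ = 1.5689 rad.
Bracket: H₀ sin φ sin δ + cos φ cos δ sin H₀ = 1.5689×-0.02967×0.06213 + 0.99956×0.99807×1.00000 = -0.002892 + 0.997631 = 0.994739.
Q̄ = (S₀/π) × [bracket] = (2579/π) × 0.994739 = 816.6 W/m².

Q̄ ≈ 817 W/m²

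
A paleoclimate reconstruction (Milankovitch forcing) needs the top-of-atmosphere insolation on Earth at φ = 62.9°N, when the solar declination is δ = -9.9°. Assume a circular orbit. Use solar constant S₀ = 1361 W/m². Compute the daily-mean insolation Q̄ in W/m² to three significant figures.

Q̄ ≈ 102 W/m²

cos H₀ = −tan(+62.9°) tan(-9.900°) = 0.3411, H₀ = 1.2228 rad.
Bracket: H₀ sin φ sin δ + cos φ cos δ sin H₀ = 1.2228×0.89021×-0.17193 + 0.45554×0.98511×0.94004 = -0.187154 + 0.421850 = 0.234696.
Q̄ = (S₀/π) × [bracket] = (1361/π) × 0.234696 = 101.7 W/m².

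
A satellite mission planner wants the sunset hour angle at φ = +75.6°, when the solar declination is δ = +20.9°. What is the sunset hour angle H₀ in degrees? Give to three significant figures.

H₀ = 180°

Sunrise equation: cos H₀ = −tan φ · tan δ = -1.4873 ≤ −1, so the Sun never sets (polar day) and H₀ = π.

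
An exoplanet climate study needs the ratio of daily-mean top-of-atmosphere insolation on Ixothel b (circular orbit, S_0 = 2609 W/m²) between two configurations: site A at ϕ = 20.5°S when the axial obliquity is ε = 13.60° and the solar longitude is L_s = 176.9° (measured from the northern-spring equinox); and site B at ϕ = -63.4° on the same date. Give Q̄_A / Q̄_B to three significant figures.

Q̄_A / Q̄_B ≈ 2.16

— Configuration A (ϕ=-20.5°):
Solar declination: sin δ = sin ε · sin L_s = sin 13.60° × sin 176.9° = 0.01272, so δ = +0.729°.
cos h₀ = −tan(-20.5°) tan(+0.729°) = 0.0048, h₀ = 1.5660 rad.
Bracket: h₀ sin ϕ sin δ + cos ϕ cos δ sin h₀ = 1.5660×-0.35021×0.01272 + 0.93667×0.99992×0.99999 = -0.006976 + 0.936586 = 0.929610.
Q̄ = (S_0/π) × [bracket] = (2609/π) × 0.929610 = 772.01 W/m².
— Configuration B (ϕ=-63.4°):
cos h₀ = −tan(-63.4°) tan(+0.729°) = 0.0254, h₀ = 1.5454 rad.
Bracket: h₀ sin ϕ sin δ + cos ϕ cos δ sin h₀ = 1.5454×-0.89415×0.01272 + 0.44776×0.99992×0.99968 = -0.017577 + 0.447581 = 0.430004.
Q̄ = (S_0/π) × [bracket] = (2609/π) × 0.430004 = 357.11 W/m².
Ratio Q̄_A / Q̄_B = 772.01 / 357.11 = 2.162.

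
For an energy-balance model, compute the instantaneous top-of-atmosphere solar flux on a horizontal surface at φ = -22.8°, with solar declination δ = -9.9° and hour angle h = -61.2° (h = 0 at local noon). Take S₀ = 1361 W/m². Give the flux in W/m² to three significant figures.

cos θ_z = sin φ sin δ + cos φ cos δ cos h = 0.066625 + 0.437498 = 0.504123.
Flux = S₀ · cos θ_z = 1361 × 0.504123 = 686.1 W/m².

686 W/m²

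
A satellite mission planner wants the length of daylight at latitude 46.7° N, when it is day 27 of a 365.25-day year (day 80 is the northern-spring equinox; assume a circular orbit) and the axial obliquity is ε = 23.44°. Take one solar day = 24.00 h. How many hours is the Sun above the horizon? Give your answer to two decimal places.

9.26 h

Solar longitude: λ_s = 360° × (27 − 80)/365.25 = -52.238°, i.e. -52.238° + 360° = 307.762°.
sin δ = sin 23.44° × sin 307.762° = -0.31448, so δ = -18.329°.
cos H₀ = −tan φ · tan δ = −tan(+46.7°) × tan(-18.329°) = 0.3516, so H₀ = 1.2116 rad = 69.42°.
Daylight = 2H₀/(2π) × 24.00 h = (1.2116/π) × 24.00 = 9.26 h.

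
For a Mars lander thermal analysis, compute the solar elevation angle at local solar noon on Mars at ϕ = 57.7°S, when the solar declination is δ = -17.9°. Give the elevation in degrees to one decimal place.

50.2°

At local noon the hour angle is zero, so the zenith angle equals |ϕ − δ| = |-57.7° − (-17.900°)| = 39.800°.
Elevation = 90° − 39.800° = 50.2°.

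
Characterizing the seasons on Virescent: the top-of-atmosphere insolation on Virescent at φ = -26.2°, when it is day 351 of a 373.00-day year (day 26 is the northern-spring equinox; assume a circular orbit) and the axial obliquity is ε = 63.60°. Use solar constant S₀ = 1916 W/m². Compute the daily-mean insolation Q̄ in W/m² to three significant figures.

Q̄ ≈ 728 W/m²

Solar longitude: λ_s = 360° × (351 − 26)/373.00 = 313.673°.
sin δ = sin 63.60° × sin 313.673° = -0.64786, so δ = -40.381°.
cos H₀ = −tan(-26.2°) tan(-40.381°) = -0.4185, H₀ = 2.0026 rad.
Bracket: H₀ sin φ sin δ + cos φ cos δ sin H₀ = 2.0026×-0.44151×-0.64786 + 0.89726×0.76176×0.90822 = 0.572817 + 0.620765 = 1.193582.
Q̄ = (S₀/π) × [bracket] = (1916/π) × 1.193582 = 727.9 W/m².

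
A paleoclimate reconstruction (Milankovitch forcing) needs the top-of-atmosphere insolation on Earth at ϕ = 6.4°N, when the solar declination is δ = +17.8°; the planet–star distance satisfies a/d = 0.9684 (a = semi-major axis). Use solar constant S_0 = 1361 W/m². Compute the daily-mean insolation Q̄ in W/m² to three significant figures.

cos h₀ = −tan(+6.4°) tan(+17.800°) = -0.0360, h₀ = 1.6068 rad.
Bracket: h₀ sin ϕ sin δ + cos ϕ cos δ sin h₀ = 1.6068×0.11147×0.30570 + 0.99377×0.95213×0.99935 = 0.054754 + 0.945583 = 1.000337.
Inverse-square distance factor (a/d)² = 0.9684² = 0.937799.
Q̄ = (S_0/π) × 0.937799 × [bracket] = (1361/π) × 0.937799 × 1.000337 = 406.4 W/m².

Q̄ ≈ 406 W/m²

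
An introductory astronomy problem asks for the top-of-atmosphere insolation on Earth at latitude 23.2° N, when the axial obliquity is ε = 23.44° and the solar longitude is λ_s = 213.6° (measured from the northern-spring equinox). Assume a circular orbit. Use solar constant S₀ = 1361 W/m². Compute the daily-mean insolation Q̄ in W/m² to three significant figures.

Solar declination: sin δ = sin ε · sin λ_s = sin 23.44° × sin 213.6° = -0.22013, so δ = -12.717°.
cos H₀ = −tan(+23.2°) tan(-12.717°) = 0.0967, H₀ = 1.4739 rad.
Bracket: H₀ sin φ sin δ + cos φ cos δ sin H₀ = 1.4739×0.39394×-0.22013 + 0.91914×0.97547×0.99531 = -0.127814 + 0.892388 = 0.764574.
Q̄ = (S₀/π) × [bracket] = (1361/π) × 0.764574 = 331.2 W/m².

Q̄ ≈ 331 W/m²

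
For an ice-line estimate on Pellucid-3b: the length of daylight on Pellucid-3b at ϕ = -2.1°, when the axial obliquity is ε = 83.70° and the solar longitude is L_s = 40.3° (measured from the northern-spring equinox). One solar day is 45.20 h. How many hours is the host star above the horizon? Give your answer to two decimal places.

Solar declination: sin δ = sin ε · sin L_s = sin 83.70° × sin 40.3° = 0.64288, so δ = +40.007°.
cos h₀ = −tan ϕ · tan δ = −tan(-2.1°) × tan(+40.007°) = 0.0308, so h₀ = 1.5400 rad = 88.24°.
Daylight = 2h₀/(2π) × 45.20 h = (1.5400/π) × 45.20 = 22.16 h.

22.16 h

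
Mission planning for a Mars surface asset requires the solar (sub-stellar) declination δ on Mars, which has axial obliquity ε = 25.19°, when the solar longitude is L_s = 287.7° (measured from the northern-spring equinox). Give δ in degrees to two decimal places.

sin δ = sin ε · sin L_s = sin 25.19° × sin 287.7° = -0.405473.
δ = arcsin(-0.405473) = -23.92°.

δ = -23.92°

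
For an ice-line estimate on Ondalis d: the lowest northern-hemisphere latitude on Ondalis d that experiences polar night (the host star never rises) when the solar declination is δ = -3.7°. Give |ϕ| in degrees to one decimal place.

Polar night requires cos h₀ = −tan ϕ tan δ ≥ 1, i.e. tan ϕ tan δ ≤ −1.
The boundary is |tan ϕ| · |tan δ| = 1, so |ϕ| = 90° − |δ| = 90° − 3.7° = 86.3° in the northern hemisphere.

|ϕ| = 86.3°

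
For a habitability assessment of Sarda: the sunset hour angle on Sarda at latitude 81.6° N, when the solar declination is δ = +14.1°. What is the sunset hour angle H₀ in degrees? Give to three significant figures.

H₀ = 180°

Sunrise equation: cos H₀ = −tan φ · tan δ = -1.7010 ≤ −1, so the host star never sets (polar day) and H₀ = π.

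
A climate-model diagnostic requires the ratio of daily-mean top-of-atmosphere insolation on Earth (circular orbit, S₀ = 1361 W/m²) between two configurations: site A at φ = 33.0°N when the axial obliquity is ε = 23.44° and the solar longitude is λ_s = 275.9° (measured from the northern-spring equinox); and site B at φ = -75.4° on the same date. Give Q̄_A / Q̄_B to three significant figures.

Q̄_A / Q̄_B ≈ 0.384

— Configuration A (φ=+33.0°):
Solar declination: sin δ = sin ε · sin λ_s = sin 23.44° × sin 275.9° = -0.39568, so δ = -23.308°.
cos H₀ = −tan(+33.0°) tan(-23.308°) = 0.2798, H₀ = 1.2872 rad.
Bracket: H₀ sin φ sin δ + cos φ cos δ sin H₀ = 1.2872×0.54464×-0.39568 + 0.83867×0.91839×0.96006 = -0.277396 + 0.739463 = 0.462067.
Q̄ = (S₀/π) × [bracket] = (1361/π) × 0.462067 = 200.18 W/m².
— Configuration B (φ=-75.4°):
cos H₀ = −tan(-75.4°) tan(-23.308°) = -1.6540 ≤ −1 ⇒ polar day, H₀ = π.
Bracket: H₀ sin φ sin δ + cos φ cos δ sin H₀ = 3.1416×-0.96771×-0.39568 + 0.25207×0.91839×0.00000 = 1.202930 + 0.000000 = 1.202930.
Q̄ = (S₀/π) × [bracket] = (1361/π) × 1.202930 = 521.13 W/m².
Ratio Q̄_A / Q̄_B = 200.18 / 521.13 = 0.3841.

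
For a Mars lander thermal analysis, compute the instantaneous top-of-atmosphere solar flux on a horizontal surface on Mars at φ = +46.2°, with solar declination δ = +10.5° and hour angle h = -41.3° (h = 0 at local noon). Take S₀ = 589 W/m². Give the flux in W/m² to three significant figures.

cos θ_z = sin φ sin δ + cos φ cos δ cos h = 0.131530 + 0.511275 = 0.642805.
Flux = S₀ · cos θ_z = 589 × 0.642805 = 378.6 W/m².

379 W/m²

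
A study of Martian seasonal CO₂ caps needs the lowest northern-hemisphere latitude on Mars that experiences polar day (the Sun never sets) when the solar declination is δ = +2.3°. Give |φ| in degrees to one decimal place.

|φ| = 87.7°

Polar day requires cos H₀ = −tan φ tan δ ≤ −1, i.e. tan φ tan δ ≥ 1.
The boundary is |tan φ| · |tan δ| = 1, so |φ| = 90° − |δ| = 90° − 2.3° = 87.7° in the northern hemisphere.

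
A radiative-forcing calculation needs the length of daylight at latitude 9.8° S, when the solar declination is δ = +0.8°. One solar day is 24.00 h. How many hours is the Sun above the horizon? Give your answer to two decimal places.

11.98 h

cos H₀ = −tan φ · tan δ = −tan(-9.8°) × tan(+0.800°) = 0.0024, so H₀ = 1.5684 rad = 89.86°.
Daylight = 2H₀/(2π) × 24.00 h = (1.5684/π) × 24.00 = 11.98 h.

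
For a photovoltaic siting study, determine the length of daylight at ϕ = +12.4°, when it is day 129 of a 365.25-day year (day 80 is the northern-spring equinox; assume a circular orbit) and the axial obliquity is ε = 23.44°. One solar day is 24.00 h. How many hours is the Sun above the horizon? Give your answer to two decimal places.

Solar longitude: L_s = 360° × (129 − 80)/365.25 = 48.296°.
sin δ = sin 23.44° × sin 48.296° = 0.29698, so δ = +17.277°.
cos h₀ = −tan ϕ · tan δ = −tan(+12.4°) × tan(+17.277°) = -0.0684, so h₀ = 1.6392 rad = 93.92°.
Daylight = 2h₀/(2π) × 24.00 h = (1.6392/π) × 24.00 = 12.52 h.

12.52 h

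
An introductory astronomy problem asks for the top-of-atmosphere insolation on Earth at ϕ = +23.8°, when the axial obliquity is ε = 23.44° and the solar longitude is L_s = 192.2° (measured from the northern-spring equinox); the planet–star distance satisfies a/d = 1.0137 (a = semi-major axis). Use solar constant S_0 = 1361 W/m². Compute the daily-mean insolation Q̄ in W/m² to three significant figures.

Solar declination: sin δ = sin ε · sin L_s = sin 23.44° × sin 192.2° = -0.08406, so δ = -4.822°.
cos h₀ = −tan(+23.8°) tan(-4.822°) = 0.0372, h₀ = 1.5336 rad.
Bracket: h₀ sin ϕ sin δ + cos ϕ cos δ sin h₀ = 1.5336×0.40355×-0.08406 + 0.91496×0.99646×0.99931 = -0.052023 + 0.911092 = 0.859069.
Inverse-square distance factor (a/d)² = 1.0137² = 1.027588.
Q̄ = (S_0/π) × 1.027588 × [bracket] = (1361/π) × 1.027588 × 0.859069 = 382.4 W/m².

Q̄ ≈ 382 W/m²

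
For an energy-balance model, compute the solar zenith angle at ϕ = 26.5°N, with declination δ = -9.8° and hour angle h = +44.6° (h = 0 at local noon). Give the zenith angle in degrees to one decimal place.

θ_z = 56.5°

cos θ_z = sin ϕ sin δ + cos ϕ cos δ cos h = -0.075947 + 0.627918 = 0.551971.
θ_z = arccos(0.551971) = 56.5°.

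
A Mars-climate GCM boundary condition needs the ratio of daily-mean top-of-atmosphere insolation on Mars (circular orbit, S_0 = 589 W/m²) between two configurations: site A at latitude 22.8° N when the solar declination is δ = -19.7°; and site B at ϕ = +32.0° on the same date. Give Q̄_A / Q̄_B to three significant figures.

Q̄_A / Q̄_B ≈ 1.25

— Configuration A (ϕ=+22.8°):
cos h₀ = −tan(+22.8°) tan(-19.700°) = 0.1505, h₀ = 1.4197 rad.
Bracket: h₀ sin ϕ sin δ + cos ϕ cos δ sin h₀ = 1.4197×0.38752×-0.33710 + 0.92186×0.94147×0.98861 = -0.185460 + 0.858018 = 0.672558.
Q̄ = (S_0/π) × [bracket] = (589/π) × 0.672558 = 126.09 W/m².
— Configuration B (ϕ=+32.0°):
cos h₀ = −tan(+32.0°) tan(-19.700°) = 0.2237, h₀ = 1.3452 rad.
Bracket: h₀ sin ϕ sin δ + cos ϕ cos δ sin h₀ = 1.3452×0.52992×-0.33710 + 0.84805×0.94147×0.97465 = -0.240301 + 0.778174 = 0.537873.
Q̄ = (S_0/π) × [bracket] = (589/π) × 0.537873 = 100.84 W/m².
Ratio Q̄_A / Q̄_B = 126.09 / 100.84 = 1.250.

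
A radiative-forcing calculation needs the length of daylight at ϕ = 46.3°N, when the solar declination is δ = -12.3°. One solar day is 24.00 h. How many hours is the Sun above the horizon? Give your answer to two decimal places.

cos h₀ = −tan ϕ · tan δ = −tan(+46.3°) × tan(-12.300°) = 0.2282, so h₀ = 1.3406 rad = 76.81°.
Daylight = 2h₀/(2π) × 24.00 h = (1.3406/π) × 24.00 = 10.24 h.

10.24 h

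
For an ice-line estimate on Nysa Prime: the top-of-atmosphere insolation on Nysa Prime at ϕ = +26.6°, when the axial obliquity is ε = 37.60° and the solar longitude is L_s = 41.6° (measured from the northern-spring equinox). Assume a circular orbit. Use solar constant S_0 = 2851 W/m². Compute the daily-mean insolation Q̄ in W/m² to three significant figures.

Solar declination: sin δ = sin ε · sin L_s = sin 37.60° × sin 41.6° = 0.40509, so δ = +23.897°.
cos h₀ = −tan(+26.6°) tan(+23.897°) = -0.2219, h₀ = 1.7945 rad.
Bracket: h₀ sin ϕ sin δ + cos ϕ cos δ sin h₀ = 1.7945×0.44776×0.40509 + 0.89415×0.91428×0.97508 = 0.325492 + 0.797131 = 1.122623.
Q̄ = (S_0/π) × [bracket] = (2851/π) × 1.122623 = 1019 W/m².

Q̄ ≈ 1.02e+03 W/m²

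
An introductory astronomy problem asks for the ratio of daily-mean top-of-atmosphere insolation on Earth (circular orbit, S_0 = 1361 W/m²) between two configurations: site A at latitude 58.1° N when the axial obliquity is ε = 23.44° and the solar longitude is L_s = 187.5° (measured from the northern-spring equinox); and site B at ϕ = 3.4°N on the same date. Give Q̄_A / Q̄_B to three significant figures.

— Configuration A (ϕ=+58.1°):
Solar declination: sin δ = sin ε · sin L_s = sin 23.44° × sin 187.5° = -0.05192, so δ = -2.976°.
cos h₀ = −tan(+58.1°) tan(-2.976°) = 0.0835, h₀ = 1.4872 rad.
Bracket: h₀ sin ϕ sin δ + cos ϕ cos δ sin h₀ = 1.4872×0.84897×-0.05192 + 0.52844×0.99865×0.99651 = -0.065554 + 0.525885 = 0.460331.
Q̄ = (S_0/π) × [bracket] = (1361/π) × 0.460331 = 199.42 W/m².
— Configuration B (ϕ=+3.4°):
cos h₀ = −tan(+3.4°) tan(-2.976°) = 0.0031, h₀ = 1.5677 rad.
Bracket: h₀ sin ϕ sin δ + cos ϕ cos δ sin h₀ = 1.5677×0.05931×-0.05192 + 0.99824×0.99865×1.00000 = -0.004828 + 0.996892 = 0.992064.
Q̄ = (S_0/π) × [bracket] = (1361/π) × 0.992064 = 429.78 W/m².
Ratio Q̄_A / Q̄_B = 199.42 / 429.78 = 0.4640.

Q̄_A / Q̄_B ≈ 0.464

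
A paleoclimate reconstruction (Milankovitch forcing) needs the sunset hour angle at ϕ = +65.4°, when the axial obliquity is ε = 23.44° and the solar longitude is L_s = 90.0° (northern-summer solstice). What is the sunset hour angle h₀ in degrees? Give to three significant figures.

h₀ = 161°

Solar declination: sin δ = sin ε · sin L_s = sin 23.44° × sin 90.0° = 0.39779, so δ = +23.440°.
cos h₀ = −tan ϕ · tan δ = −tan(+65.4°) × tan(+23.440°) = -0.9470, so h₀ = 2.8145 rad = 161.26°.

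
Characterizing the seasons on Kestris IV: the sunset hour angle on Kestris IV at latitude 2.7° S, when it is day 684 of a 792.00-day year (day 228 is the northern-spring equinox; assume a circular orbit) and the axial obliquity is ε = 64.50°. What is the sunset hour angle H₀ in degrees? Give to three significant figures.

H₀ = 91.2°

Solar longitude: λ_s = 360° × (684 − 228)/792.00 = 207.273°.
sin δ = sin 64.50° × sin 207.273° = -0.41359, so δ = -24.430°.
cos H₀ = −tan φ · tan δ = −tan(-2.7°) × tan(-24.430°) = -0.0214, so H₀ = 1.5922 rad = 91.23°.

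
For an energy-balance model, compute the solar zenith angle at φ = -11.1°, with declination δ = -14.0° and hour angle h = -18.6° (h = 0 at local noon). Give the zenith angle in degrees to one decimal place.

θ_z = 18.4°

cos θ_z = sin φ sin δ + cos φ cos δ cos h = 0.046575 + 0.902412 = 0.948987.
θ_z = arccos(0.948987) = 18.4°.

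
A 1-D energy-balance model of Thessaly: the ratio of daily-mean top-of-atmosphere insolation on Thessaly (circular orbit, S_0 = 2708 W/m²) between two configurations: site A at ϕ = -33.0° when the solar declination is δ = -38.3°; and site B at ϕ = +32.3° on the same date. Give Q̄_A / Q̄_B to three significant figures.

Q̄_A / Q̄_B ≈ 5.61

— Configuration A (ϕ=-33.0°):
cos h₀ = −tan(-33.0°) tan(-38.300°) = -0.5129, h₀ = 2.1093 rad.
Bracket: h₀ sin ϕ sin δ + cos ϕ cos δ sin h₀ = 2.1093×-0.54464×-0.61978 + 0.83867×0.78478×0.85847 = 0.712009 + 0.565020 = 1.277029.
Q̄ = (S_0/π) × [bracket] = (2708/π) × 1.277029 = 1100.8 W/m².
— Configuration B (ϕ=+32.3°):
cos h₀ = −tan(+32.3°) tan(-38.300°) = 0.4993, h₀ = 1.0481 rad.
Bracket: h₀ sin ϕ sin δ + cos ϕ cos δ sin h₀ = 1.0481×0.53435×-0.61978 + 0.84526×0.78478×0.86645 = -0.347109 + 0.574754 = 0.227645.
Q̄ = (S_0/π) × [bracket] = (2708/π) × 0.227645 = 196.23 W/m².
Ratio Q̄_A / Q̄_B = 1100.8 / 196.23 = 5.610.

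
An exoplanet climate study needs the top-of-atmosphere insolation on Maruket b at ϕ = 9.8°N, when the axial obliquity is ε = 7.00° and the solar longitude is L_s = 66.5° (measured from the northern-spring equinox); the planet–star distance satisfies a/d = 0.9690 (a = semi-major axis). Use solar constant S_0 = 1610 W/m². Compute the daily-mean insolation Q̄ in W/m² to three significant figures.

Q̄ ≈ 486 W/m²

Solar declination: sin δ = sin ε · sin L_s = sin 7.00° × sin 66.5° = 0.11176, so δ = +6.417°.
cos h₀ = −tan(+9.8°) tan(+6.417°) = -0.0194, h₀ = 1.5902 rad.
Bracket: h₀ sin ϕ sin δ + cos ϕ cos δ sin h₀ = 1.5902×0.17021×0.11176 + 0.98541×0.99374×0.99981 = 0.030250 + 0.979055 = 1.009305.
Inverse-square distance factor (a/d)² = 0.9690² = 0.938961.
Q̄ = (S_0/π) × 0.938961 × [bracket] = (1610/π) × 0.938961 × 1.009305 = 485.7 W/m².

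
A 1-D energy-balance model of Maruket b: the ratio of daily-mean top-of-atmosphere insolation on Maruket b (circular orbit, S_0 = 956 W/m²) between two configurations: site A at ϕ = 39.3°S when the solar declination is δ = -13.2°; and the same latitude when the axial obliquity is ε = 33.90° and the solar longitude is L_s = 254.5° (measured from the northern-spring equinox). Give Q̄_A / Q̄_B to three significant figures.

— Configuration A (ϕ=-39.3°):
cos h₀ = −tan(-39.3°) tan(-13.200°) = -0.1920, h₀ = 1.7640 rad.
Bracket: h₀ sin ϕ sin δ + cos ϕ cos δ sin h₀ = 1.7640×-0.63338×-0.22835 + 0.77384×0.97358×0.98140 = 0.255131 + 0.739382 = 0.994513.
Q̄ = (S_0/π) × [bracket] = (956/π) × 0.994513 = 302.63 W/m².
— Configuration B (ϕ=-39.3°):
Solar declination: sin δ = sin ε · sin L_s = sin 33.90° × sin 254.5° = -0.53746, so δ = -32.511°.
cos h₀ = −tan(-39.3°) tan(-32.511°) = -0.5217, h₀ = 2.1196 rad.
Bracket: h₀ sin ϕ sin δ + cos ϕ cos δ sin h₀ = 2.1196×-0.63338×-0.53746 + 0.77384×0.84329×0.85316 = 0.721547 + 0.556748 = 1.278295.
Q̄ = (S_0/π) × [bracket] = (956/π) × 1.278295 = 388.99 W/m².
Ratio Q̄_A / Q̄_B = 302.63 / 388.99 = 0.7780.

Q̄_A / Q̄_B ≈ 0.778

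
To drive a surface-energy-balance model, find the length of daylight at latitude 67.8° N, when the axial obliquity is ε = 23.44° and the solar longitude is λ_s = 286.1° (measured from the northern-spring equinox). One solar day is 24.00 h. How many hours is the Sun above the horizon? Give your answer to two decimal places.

0.00 h

Solar declination: sin δ = sin ε · sin λ_s = sin 23.44° × sin 286.1° = -0.38219, so δ = -22.469°.
cos H₀ = −tan φ · tan δ = 1.0135 ≥ 1, so the Sun never rises (polar night) and H₀ = 0.
Daylight = 2H₀/(2π) × 24.00 h = (0.0000/π) × 24.00 = 0.00 h.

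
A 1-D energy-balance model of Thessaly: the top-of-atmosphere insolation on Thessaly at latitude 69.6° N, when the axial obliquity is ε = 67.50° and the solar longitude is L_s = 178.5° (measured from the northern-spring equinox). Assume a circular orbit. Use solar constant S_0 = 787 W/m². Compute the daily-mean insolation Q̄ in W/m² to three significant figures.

Q̄ ≈ 96.4 W/m²

Solar declination: sin δ = sin ε · sin L_s = sin 67.50° × sin 178.5° = 0.02418, so δ = +1.386°.
cos h₀ = −tan(+69.6°) tan(+1.386°) = -0.0650, h₀ = 1.6359 rad.
Bracket: h₀ sin ϕ sin δ + cos ϕ cos δ sin h₀ = 1.6359×0.93728×0.02418 + 0.34857×0.99971×0.99788 = 0.037075 + 0.347730 = 0.384805.
Q̄ = (S_0/π) × [bracket] = (787/π) × 0.384805 = 96.40 W/m².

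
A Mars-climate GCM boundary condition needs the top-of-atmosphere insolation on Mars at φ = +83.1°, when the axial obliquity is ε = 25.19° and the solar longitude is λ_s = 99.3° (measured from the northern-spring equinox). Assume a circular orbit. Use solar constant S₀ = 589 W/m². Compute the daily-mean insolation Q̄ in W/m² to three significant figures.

Solar declination: sin δ = sin ε · sin λ_s = sin 25.19° × sin 99.3° = 0.42003, so δ = +24.836°.
cos H₀ = −tan(+83.1°) tan(+24.836°) = -3.8247 ≤ −1 ⇒ polar day, H₀ = π.
Bracket: H₀ sin φ sin δ + cos φ cos δ sin H₀ = 3.1416×0.99276×0.42003 + 0.12014×0.90751×0.00000 = 1.310013 + 0.000000 = 1.310013.
Q̄ = (S₀/π) × [bracket] = (589/π) × 1.310013 = 245.6 W/m².

Q̄ ≈ 246 W/m²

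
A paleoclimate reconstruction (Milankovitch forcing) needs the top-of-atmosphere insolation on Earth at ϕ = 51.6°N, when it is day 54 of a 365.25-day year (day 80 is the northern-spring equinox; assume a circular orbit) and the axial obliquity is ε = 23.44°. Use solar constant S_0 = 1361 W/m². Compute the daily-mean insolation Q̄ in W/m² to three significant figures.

Solar longitude: L_s = 360° × (54 − 80)/365.25 = -25.626°, i.e. -25.626° + 360° = 334.374°.
sin δ = sin 23.44° × sin 334.374° = -0.17204, so δ = -9.907°.
cos h₀ = −tan(+51.6°) tan(-9.907°) = 0.2204, h₀ = 1.3486 rad.
Bracket: h₀ sin ϕ sin δ + cos ϕ cos δ sin h₀ = 1.3486×0.78369×-0.17204 + 0.62115×0.98509×0.97542 = -0.181826 + 0.596848 = 0.415022.
Q̄ = (S_0/π) × [bracket] = (1361/π) × 0.415022 = 179.8 W/m².

Q̄ ≈ 180 W/m²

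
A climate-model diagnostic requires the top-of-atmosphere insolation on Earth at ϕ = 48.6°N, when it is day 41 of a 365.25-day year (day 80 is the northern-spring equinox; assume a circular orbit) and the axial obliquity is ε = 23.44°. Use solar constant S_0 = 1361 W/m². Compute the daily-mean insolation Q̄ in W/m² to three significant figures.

Q̄ ≈ 163 W/m²

Solar longitude: L_s = 360° × (41 − 80)/365.25 = -38.439°, i.e. -38.439° + 360° = 321.561°.
sin δ = sin 23.44° × sin 321.561° = -0.24730, so δ = -14.318°.
cos h₀ = −tan(+48.6°) tan(-14.318°) = 0.2895, h₀ = 1.2771 rad.
Bracket: h₀ sin ϕ sin δ + cos ϕ cos δ sin h₀ = 1.2771×0.75011×-0.24730 + 0.66131×0.96894×0.95718 = -0.236905 + 0.613332 = 0.376427.
Q̄ = (S_0/π) × [bracket] = (1361/π) × 0.376427 = 163.1 W/m².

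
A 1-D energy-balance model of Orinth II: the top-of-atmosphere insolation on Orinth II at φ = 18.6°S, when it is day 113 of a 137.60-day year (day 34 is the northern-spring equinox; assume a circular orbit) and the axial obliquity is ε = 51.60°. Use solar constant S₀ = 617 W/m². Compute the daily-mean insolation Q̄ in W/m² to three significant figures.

Solar longitude: λ_s = 360° × (113 − 34)/137.60 = 206.686°.
sin δ = sin 51.60° × sin 206.686° = -0.35196, so δ = -20.607°.
cos H₀ = −tan(-18.6°) tan(-20.607°) = -0.1265, H₀ = 1.6977 rad.
Bracket: H₀ sin φ sin δ + cos φ cos δ sin H₀ = 1.6977×-0.31896×-0.35196 + 0.94777×0.93602×0.99196 = 0.190586 + 0.879999 = 1.070585.
Q̄ = (S₀/π) × [bracket] = (617/π) × 1.070585 = 210.3 W/m².

Q̄ ≈ 210 W/m²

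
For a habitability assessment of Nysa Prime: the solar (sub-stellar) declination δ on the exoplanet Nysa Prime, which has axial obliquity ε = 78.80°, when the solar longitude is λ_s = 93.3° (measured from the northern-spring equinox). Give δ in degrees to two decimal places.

δ = +78.33°

sin δ = sin ε · sin λ_s = sin 78.80° × sin 93.3° = 0.979329.
δ = arcsin(0.979329) = +78.33°.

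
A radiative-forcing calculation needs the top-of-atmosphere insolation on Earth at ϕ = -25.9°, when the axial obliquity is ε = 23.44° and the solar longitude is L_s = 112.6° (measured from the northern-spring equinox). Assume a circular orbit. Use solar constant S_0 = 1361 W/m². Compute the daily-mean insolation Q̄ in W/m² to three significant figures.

Q̄ ≈ 260 W/m²

Solar declination: sin δ = sin ε · sin L_s = sin 23.44° × sin 112.6° = 0.36724, so δ = +21.546°.
cos h₀ = −tan(-25.9°) tan(+21.546°) = 0.1917, h₀ = 1.3779 rad.
Bracket: h₀ sin ϕ sin δ + cos ϕ cos δ sin h₀ = 1.3779×-0.43680×0.36724 + 0.89956×0.93013×0.98145 = -0.221030 + 0.821187 = 0.600157.
Q̄ = (S_0/π) × [bracket] = (1361/π) × 0.600157 = 260.0 W/m².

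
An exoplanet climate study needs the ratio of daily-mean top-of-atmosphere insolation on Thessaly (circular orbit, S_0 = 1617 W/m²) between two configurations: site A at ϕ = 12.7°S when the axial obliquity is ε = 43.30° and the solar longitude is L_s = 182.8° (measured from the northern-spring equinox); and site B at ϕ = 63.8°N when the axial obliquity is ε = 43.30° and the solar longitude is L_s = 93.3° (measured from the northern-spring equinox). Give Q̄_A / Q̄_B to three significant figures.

— Configuration A (ϕ=-12.7°):
Solar declination: sin δ = sin ε · sin L_s = sin 43.30° × sin 182.8° = -0.03350, so δ = -1.920°.
cos h₀ = −tan(-12.7°) tan(-1.920°) = -0.0076, h₀ = 1.5784 rad.
Bracket: h₀ sin ϕ sin δ + cos ϕ cos δ sin h₀ = 1.5784×-0.21985×-0.03350 + 0.97553×0.99944×0.99997 = 0.011625 + 0.974954 = 0.986579.
Q̄ = (S_0/π) × [bracket] = (1617/π) × 0.986579 = 507.80 W/m².
— Configuration B (ϕ=+63.8°):
Solar declination: sin δ = sin ε · sin L_s = sin 43.30° × sin 93.3° = 0.68468, so δ = +43.211°.
cos h₀ = −tan(+63.8°) tan(+43.211°) = -1.9091 ≤ −1 ⇒ polar day, h₀ = π.
Bracket: h₀ sin ϕ sin δ + cos ϕ cos δ sin h₀ = 3.1416×0.89726×0.68468 + 0.44151×0.72884×0.00000 = 1.929998 + 0.000000 = 1.929998.
Q̄ = (S_0/π) × [bracket] = (1617/π) × 1.929998 = 993.38 W/m².
Ratio Q̄_A / Q̄_B = 507.80 / 993.38 = 0.5112.

Q̄_A / Q̄_B ≈ 0.511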